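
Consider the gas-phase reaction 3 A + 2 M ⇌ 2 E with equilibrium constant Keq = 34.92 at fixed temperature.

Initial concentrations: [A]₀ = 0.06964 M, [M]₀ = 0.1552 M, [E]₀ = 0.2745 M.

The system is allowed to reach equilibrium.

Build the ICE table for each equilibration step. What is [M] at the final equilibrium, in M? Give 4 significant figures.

Q₀ = 9262 vs Keq = 34.92 ⇒ Q>K, reverse
Step 1:
                  A         M         E
  init      0.06964    0.1552    0.2745
  Δ          0.1589    0.1059   -0.1059
  eq         0.2285    0.2611    0.1686
  solve Keq expr → x = -0.05296; check Q = 34.92

[M]_eq = 0.2611 M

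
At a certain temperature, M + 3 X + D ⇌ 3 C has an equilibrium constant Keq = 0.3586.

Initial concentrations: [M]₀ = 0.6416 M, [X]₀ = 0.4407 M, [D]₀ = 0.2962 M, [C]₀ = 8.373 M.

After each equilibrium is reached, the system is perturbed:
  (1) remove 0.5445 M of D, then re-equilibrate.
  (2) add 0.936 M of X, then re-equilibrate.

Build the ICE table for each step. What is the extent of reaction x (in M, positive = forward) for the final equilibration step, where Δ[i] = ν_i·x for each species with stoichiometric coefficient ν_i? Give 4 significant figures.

Q₀ = 3.6088e+04 vs Keq = 0.3586 ⇒ Q>K, reverse
Step 1:
                    M           X           D           C
  init         0.6416      0.4407      0.2962       8.373
  Δ             1.297       3.891       1.297      -3.891
  eq            1.939       4.332       1.593       4.482
  solve Keq expr → x = -1.297; check Q = 0.3586
Then remove 0.5445 M of D.
Step 2:
                    M           X           D           C
  init          1.939       4.332       1.049       4.482
  Δ           0.07586      0.2276     0.07586     -0.2276
  eq            2.014       4.559       1.125       4.254
  solve Keq expr → x = -0.07586; check Q = 0.3586
Then add 0.936 M of X.
Step 3:
                    M           X           D           C
  init          2.014       5.495       1.125       4.254
  Δ           -0.1083     -0.3249     -0.1083      0.3249
  eq            1.906        5.17       1.016       4.579
  solve Keq expr → x = 0.1083; check Q = 0.3586

x = 0.1083 M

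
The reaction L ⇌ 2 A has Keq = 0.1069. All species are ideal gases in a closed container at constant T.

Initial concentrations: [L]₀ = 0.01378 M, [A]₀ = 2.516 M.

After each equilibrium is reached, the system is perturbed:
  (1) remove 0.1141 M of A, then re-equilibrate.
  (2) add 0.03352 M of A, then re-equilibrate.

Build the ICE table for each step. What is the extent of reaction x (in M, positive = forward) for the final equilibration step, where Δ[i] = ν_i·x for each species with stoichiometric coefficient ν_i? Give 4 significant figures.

x = -0.01552 M

Q₀ = 459.4 vs Keq = 0.1069 ⇒ Q>K, reverse
Step 1:
                   L          A
  Initial    0.01378      2.516
  Change       1.087     -2.173
  Equil          1.1      0.343
  solve Keq expr → x = -1.087; check Q = 0.1069
Then remove 0.1141 M of A.
Step 2:
                   L          A
  Initial        1.1     0.2289
  Change    -0.05288     0.1058
  Equil        1.047     0.3346
  solve Keq expr → x = 0.05288; check Q = 0.1069
Then add 0.03352 M of A.
Step 3:
                   L          A
  Initial      1.047     0.3681
  Change     0.01552   -0.03105
  Equil        1.063     0.3371
  solve Keq expr → x = -0.01552; check Q = 0.1069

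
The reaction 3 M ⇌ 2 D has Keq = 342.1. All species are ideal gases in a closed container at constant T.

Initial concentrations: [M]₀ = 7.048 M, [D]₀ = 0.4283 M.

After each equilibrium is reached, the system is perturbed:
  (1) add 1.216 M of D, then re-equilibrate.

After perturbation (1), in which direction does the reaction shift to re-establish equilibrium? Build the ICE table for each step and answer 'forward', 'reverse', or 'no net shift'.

Direction: reverse

Q₀ = 5.2396e-04 vs Keq = 342.1 ⇒ Q<K, forward
Step 1:
                    M           D
  Initial       7.048      0.4283
  Change       -6.638       4.425
  Equil        0.4099       4.854
  solve Keq expr → x = 2.213; check Q = 342.1
Then add 1.216 M of D.
Step 2:
                    M           D
  Initial      0.4099        6.07
  Change      0.06366    -0.04244
  Equil        0.4735       6.027
  solve Keq expr → x = -0.02122; check Q = 342.1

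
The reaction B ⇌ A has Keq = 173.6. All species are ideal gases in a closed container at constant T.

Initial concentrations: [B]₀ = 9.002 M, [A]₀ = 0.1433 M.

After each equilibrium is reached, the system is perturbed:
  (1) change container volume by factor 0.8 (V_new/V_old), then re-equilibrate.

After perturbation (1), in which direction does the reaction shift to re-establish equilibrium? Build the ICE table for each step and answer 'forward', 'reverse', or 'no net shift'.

Direction: no net shift

Q₀ = 0.01592 vs Keq = 173.6 ⇒ Q<K, forward
Step 1:
                  B         A
  I           9.002    0.1433
  C           -8.95      8.95
  E         0.05238     9.093
  solve Keq expr → x = 8.95; check Q = 173.6
Then change container volume by factor 0.8 (V_new/V_old).
Step 2:
                  B         A
  I         0.06547     11.37
  C               0         0
  E         0.06547     11.37
  solve Keq expr → x = 0; check Q = 173.6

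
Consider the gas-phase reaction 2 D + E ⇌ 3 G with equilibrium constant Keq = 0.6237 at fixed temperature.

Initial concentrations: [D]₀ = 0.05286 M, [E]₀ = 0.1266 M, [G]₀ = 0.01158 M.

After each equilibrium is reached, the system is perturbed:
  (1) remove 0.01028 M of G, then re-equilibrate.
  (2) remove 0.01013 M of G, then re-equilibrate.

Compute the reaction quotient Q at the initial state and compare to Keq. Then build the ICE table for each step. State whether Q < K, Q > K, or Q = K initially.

Q₀ = 0.00439 vs Keq = 0.6237 ⇒ Q<K, forward
Step 1:
                   D          E          G
  Initial    0.05286     0.1266    0.01158
  Change    -0.02051   -0.01026    0.03077
  Equil      0.03235     0.1163    0.04235
  solve Keq expr → x = 0.01026; check Q = 0.6237
Then remove 0.01028 M of G.
Step 2:
                   D          E          G
  Initial    0.03235     0.1163    0.03207
  Change   -0.004199  -0.002099   0.006298
  Equil      0.02815     0.1142    0.03836
  solve Keq expr → x = 0.002099; check Q = 0.6237
Then remove 0.01013 M of G.
Step 3:
                   D          E          G
  Initial    0.02815     0.1142    0.02823
  Change    -0.00408   -0.00204    0.00612
  Equil      0.02407     0.1122    0.03435
  solve Keq expr → x = 0.00204; check Q = 0.6237

Q₀ = 0.00439; Q < K (proceeds forward)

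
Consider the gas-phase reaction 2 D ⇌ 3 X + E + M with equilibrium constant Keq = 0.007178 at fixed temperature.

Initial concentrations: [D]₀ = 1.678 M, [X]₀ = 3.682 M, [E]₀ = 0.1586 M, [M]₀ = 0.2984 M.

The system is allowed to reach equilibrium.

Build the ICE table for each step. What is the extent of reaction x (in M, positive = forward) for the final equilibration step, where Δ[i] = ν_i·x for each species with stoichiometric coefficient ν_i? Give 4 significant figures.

Q₀ = 0.839 vs Keq = 0.007178 ⇒ Q>K, reverse
Step 1:
                  D         X         E         M
  I           1.678     3.682    0.1586    0.2984
  C          0.3056   -0.4584   -0.1528   -0.1528
  E           1.984     3.224  0.005791    0.1456
  solve Keq expr → x = -0.1528; check Q = 0.007178

x = -0.1528 M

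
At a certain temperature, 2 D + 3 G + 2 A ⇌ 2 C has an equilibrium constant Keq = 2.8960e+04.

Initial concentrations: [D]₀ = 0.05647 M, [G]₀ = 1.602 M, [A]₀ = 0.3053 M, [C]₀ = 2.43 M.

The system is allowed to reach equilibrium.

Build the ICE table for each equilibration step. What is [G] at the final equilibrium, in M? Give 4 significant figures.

[G]_eq = 1.558 M

Q₀ = 4832 vs Keq = 2.8960e+04 ⇒ Q<K, forward
Step 1:
                   D          G          A          C
  init       0.05647      1.602     0.3053       2.43
  Δ         -0.02951   -0.04427   -0.02951    0.02951
  eq         0.02696      1.558     0.2758       2.46
  solve Keq expr → x = 0.01476; check Q = 2.8960e+04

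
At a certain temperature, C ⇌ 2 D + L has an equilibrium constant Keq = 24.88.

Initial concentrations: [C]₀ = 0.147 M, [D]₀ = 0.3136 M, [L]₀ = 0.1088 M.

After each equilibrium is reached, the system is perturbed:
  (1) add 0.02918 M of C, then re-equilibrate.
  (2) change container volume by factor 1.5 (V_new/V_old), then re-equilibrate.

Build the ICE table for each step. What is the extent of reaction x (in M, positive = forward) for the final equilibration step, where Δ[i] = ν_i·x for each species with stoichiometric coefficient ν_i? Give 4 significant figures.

Q₀ = 0.07279 vs Keq = 24.88 ⇒ Q<K, forward
Step 1:
                   C          D          L
  init         0.147     0.3136     0.1088
  Δ          -0.1433     0.2867     0.1433
  eq        0.003652     0.6003     0.2521
  solve Keq expr → x = 0.1433; check Q = 24.88
Then add 0.02918 M of C.
Step 2:
                   C          D          L
  init       0.03283     0.6003     0.2521
  Δ         -0.02798    0.05597    0.02798
  eq        0.004849     0.6563     0.2801
  solve Keq expr → x = 0.02798; check Q = 24.88
Then change container volume by factor 1.5 (V_new/V_old).
Step 3:
                   C          D          L
  init      0.003233     0.4375     0.1868
  Δ        -0.001759   0.003518   0.001759
  eq        0.001474      0.441     0.1885
  solve Keq expr → x = 0.001759; check Q = 24.88

x = 0.001759 M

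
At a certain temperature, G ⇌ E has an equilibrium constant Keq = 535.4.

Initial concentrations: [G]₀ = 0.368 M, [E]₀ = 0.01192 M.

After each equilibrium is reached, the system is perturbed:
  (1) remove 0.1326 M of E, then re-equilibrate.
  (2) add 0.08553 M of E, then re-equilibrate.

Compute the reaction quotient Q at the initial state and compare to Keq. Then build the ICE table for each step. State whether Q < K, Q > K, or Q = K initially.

Q₀ = 0.03239; Q < K (proceeds forward)

Q₀ = 0.03239 vs Keq = 535.4 ⇒ Q<K, forward
Step 1:
                  G         E
  init        0.368   0.01192
  Δ         -0.3673    0.3673
  eq      7.0828e-04    0.3792
  solve Keq expr → x = 0.3673; check Q = 535.4
Then remove 0.1326 M of E.
Step 2:
                  G         E
  init    7.0828e-04    0.2466
  Δ       -2.4720e-04 2.4720e-04
  eq      4.6107e-04    0.2469
  solve Keq expr → x = 2.4720e-04; check Q = 535.4
Then add 0.08553 M of E.
Step 3:
                  G         E
  init    4.6107e-04    0.3324
  Δ       1.5945e-04 -1.5945e-04
  eq      6.2053e-04    0.3322
  solve Keq expr → x = -1.5945e-04; check Q = 535.4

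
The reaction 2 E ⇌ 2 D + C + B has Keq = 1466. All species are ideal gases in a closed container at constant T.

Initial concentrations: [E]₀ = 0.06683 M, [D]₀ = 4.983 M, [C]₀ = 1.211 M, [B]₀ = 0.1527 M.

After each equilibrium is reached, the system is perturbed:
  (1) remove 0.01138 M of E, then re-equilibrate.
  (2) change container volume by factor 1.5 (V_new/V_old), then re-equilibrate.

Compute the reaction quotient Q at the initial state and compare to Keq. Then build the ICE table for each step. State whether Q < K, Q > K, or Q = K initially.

Q₀ = 1028; Q < K (proceeds forward)

Q₀ = 1028 vs Keq = 1466 ⇒ Q<K, forward
Step 1:
                  E         D         C         B
  Initial   0.06683     4.983     1.211    0.1527
  Change  -0.009753  0.009753  0.004876  0.004876
  Equil     0.05708     4.993     1.216    0.1576
  solve Keq expr → x = 0.004876; check Q = 1466
Then remove 0.01138 M of E.
Step 2:
                  E         D         C         B
  Initial    0.0457     4.993     1.216    0.1576
  Change    0.01021  -0.01021 -0.005107 -0.005107
  Equil     0.05591     4.983     1.211    0.1525
  solve Keq expr → x = -0.005107; check Q = 1466
Then change container volume by factor 1.5 (V_new/V_old).
Step 3:
                  E         D         C         B
  Initial   0.03727     3.322    0.8072    0.1016
  Change   -0.01155   0.01155  0.005774  0.005774
  Equil     0.02573     3.333     0.813    0.1074
  solve Keq expr → x = 0.005774; check Q = 1466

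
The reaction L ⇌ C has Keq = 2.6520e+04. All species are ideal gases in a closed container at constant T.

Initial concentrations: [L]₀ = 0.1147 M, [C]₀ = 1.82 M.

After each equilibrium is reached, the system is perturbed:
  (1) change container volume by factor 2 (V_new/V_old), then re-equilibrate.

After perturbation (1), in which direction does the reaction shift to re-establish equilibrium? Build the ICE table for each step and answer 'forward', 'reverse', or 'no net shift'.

Q₀ = 15.87 vs Keq = 2.6520e+04 ⇒ Q<K, forward
Step 1:
                   L          C
  I           0.1147       1.82
  C          -0.1146     0.1146
  E       7.2950e-05      1.935
  solve Keq expr → x = 0.1146; check Q = 2.6520e+04
Then change container volume by factor 2 (V_new/V_old).
Step 2:
                   L          C
  I       3.6475e-05     0.9673
  C                0          0
  E       3.6475e-05     0.9673
  solve Keq expr → x = 0; check Q = 2.6520e+04

Direction: no net shift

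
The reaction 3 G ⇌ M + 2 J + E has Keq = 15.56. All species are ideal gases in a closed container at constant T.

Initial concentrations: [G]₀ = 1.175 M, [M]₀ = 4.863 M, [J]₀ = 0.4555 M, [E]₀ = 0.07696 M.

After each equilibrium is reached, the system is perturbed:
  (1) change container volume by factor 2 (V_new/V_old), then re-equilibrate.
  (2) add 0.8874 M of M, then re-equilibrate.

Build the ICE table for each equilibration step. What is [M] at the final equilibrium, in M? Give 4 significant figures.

[M]_eq = 3.446 M

Q₀ = 0.04787 vs Keq = 15.56 ⇒ Q<K, forward
Step 1:
                    G           M           J           E
  Initial       1.175       4.863      0.4555     0.07696
  Change      -0.7238      0.2413      0.4825      0.2413
  Equil        0.4512       5.104       0.938      0.3182
  solve Keq expr → x = 0.2413; check Q = 15.56
Then change container volume by factor 2 (V_new/V_old).
Step 2:
                    G           M           J           E
  Initial      0.2256       2.552       0.469      0.1591
  Change     -0.03573     0.01191     0.02382     0.01191
  Equil        0.1899       2.564      0.4928       0.171
  solve Keq expr → x = 0.01191; check Q = 15.56
Then add 0.8874 M of M.
Step 3:
                    G           M           J           E
  Initial      0.1899       3.451      0.4928       0.171
  Change      0.01485   -0.004948   -0.009897   -0.004948
  Equil        0.2047       3.446      0.4829      0.1661
  solve Keq expr → x = -0.004948; check Q = 15.56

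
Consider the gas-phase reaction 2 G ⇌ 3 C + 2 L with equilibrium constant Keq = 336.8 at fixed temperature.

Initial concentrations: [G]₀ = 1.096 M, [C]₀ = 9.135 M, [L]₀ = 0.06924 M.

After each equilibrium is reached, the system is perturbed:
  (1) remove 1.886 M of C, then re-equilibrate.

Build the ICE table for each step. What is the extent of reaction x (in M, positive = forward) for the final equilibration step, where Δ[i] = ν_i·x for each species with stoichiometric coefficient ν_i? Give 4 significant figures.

Q₀ = 3.042 vs Keq = 336.8 ⇒ Q<K, forward
Step 1:
                  G         C         L
  init        1.096     9.135   0.06924
  Δ         -0.3714    0.5572    0.3714
  eq         0.7246     9.692    0.4407
  solve Keq expr → x = 0.1857; check Q = 336.8
Then remove 1.886 M of C.
Step 2:
                  G         C         L
  init       0.7246     7.806    0.4407
  Δ        -0.08477    0.1272   0.08477
  eq         0.6398     7.933    0.5255
  solve Keq expr → x = 0.04239; check Q = 336.8

x = 0.04239 M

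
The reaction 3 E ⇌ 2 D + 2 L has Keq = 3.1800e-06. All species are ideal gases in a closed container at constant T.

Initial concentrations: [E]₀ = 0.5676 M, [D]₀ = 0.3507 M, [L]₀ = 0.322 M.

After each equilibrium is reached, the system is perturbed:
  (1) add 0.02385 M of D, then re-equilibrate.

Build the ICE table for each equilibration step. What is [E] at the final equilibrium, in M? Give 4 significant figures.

Q₀ = 0.06974 vs Keq = 3.1800e-06 ⇒ Q>K, reverse
Step 1:
                   E          D          L
  Initial     0.5676     0.3507      0.322
  Change      0.4374    -0.2916    -0.2916
  Equil        1.005     0.0591     0.0304
  solve Keq expr → x = -0.1458; check Q = 3.1800e-06
Then add 0.02385 M of D.
Step 2:
                   E          D          L
  Initial      1.005    0.08295     0.0304
  Change    0.009812  -0.006541  -0.006541
  Equil        1.015    0.07641    0.02386
  solve Keq expr → x = -0.003271; check Q = 3.1800e-06

[E]_eq = 1.015 M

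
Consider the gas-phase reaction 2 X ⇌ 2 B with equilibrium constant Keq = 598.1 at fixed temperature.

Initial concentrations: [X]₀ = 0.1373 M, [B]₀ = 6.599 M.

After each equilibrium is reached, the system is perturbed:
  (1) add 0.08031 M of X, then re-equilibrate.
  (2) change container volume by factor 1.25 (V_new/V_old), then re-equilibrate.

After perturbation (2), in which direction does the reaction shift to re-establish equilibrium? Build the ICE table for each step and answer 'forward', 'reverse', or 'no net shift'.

Direction: no net shift

Q₀ = 2310 vs Keq = 598.1 ⇒ Q>K, reverse
Step 1:
                    X           B
  init         0.1373       6.599
  Δ            0.1273     -0.1273
  eq           0.2646       6.472
  solve Keq expr → x = -0.06366; check Q = 598.1
Then add 0.08031 M of X.
Step 2:
                    X           B
  init         0.3449       6.472
  Δ          -0.07716     0.07716
  eq           0.2678       6.549
  solve Keq expr → x = 0.03858; check Q = 598.1
Then change container volume by factor 1.25 (V_new/V_old).
Step 3:
                    X           B
  init         0.2142       5.239
  Δ                 0           0
  eq           0.2142       5.239
  solve Keq expr → x = 0; check Q = 598.1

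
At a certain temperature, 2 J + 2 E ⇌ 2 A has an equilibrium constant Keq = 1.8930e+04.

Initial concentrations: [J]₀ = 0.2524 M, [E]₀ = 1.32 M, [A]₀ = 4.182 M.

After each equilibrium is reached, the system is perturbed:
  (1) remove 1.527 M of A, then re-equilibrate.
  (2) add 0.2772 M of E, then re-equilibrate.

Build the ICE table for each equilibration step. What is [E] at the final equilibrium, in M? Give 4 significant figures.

[E]_eq = 1.36 M

Q₀ = 157.6 vs Keq = 1.8930e+04 ⇒ Q<K, forward
Step 1:
                   J          E          A
  init        0.2524       1.32      4.182
  Δ          -0.2232    -0.2232     0.2232
  eq         0.02919      1.097      4.405
  solve Keq expr → x = 0.1116; check Q = 1.8930e+04
Then remove 1.527 M of A.
Step 2:
                   J          E          A
  init       0.02919      1.097      2.878
  Δ         -0.00988   -0.00988    0.00988
  eq         0.01931      1.087      2.888
  solve Keq expr → x = 0.00494; check Q = 1.8930e+04
Then add 0.2772 M of E.
Step 3:
                   J          E          A
  init       0.01931      1.364      2.888
  Δ         -0.00386   -0.00386    0.00386
  eq         0.01545       1.36      2.892
  solve Keq expr → x = 0.00193; check Q = 1.8930e+04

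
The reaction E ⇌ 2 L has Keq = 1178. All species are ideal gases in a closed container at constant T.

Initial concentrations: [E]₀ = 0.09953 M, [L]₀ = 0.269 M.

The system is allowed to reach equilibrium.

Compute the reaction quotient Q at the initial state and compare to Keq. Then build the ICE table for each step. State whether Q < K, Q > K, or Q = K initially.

Q₀ = 0.727; Q < K (proceeds forward)

Q₀ = 0.727 vs Keq = 1178 ⇒ Q<K, forward
Step 1:
                  E         L
  I         0.09953     0.269
  C        -0.09934    0.1987
  E       1.8568e-04    0.4677
  solve Keq expr → x = 0.09934; check Q = 1178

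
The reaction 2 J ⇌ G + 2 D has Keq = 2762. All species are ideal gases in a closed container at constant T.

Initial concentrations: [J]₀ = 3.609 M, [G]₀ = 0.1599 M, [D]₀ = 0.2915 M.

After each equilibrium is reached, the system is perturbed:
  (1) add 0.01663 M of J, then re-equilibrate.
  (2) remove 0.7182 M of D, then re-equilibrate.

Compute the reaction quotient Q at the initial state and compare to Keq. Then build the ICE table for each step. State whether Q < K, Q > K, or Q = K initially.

Q₀ = 0.001043; Q < K (proceeds forward)

Q₀ = 0.001043 vs Keq = 2762 ⇒ Q<K, forward
Step 1:
                   J          G          D
  Initial      3.609     0.1599     0.2915
  Change      -3.509      1.754      3.509
  Equil       0.1001      1.914        3.8
  solve Keq expr → x = 1.754; check Q = 2762
Then add 0.01663 M of J.
Step 2:
                   J          G          D
  Initial     0.1167      1.914        3.8
  Change      -0.016      0.008      0.016
  Equil       0.1007      1.922      3.816
  solve Keq expr → x = 0.008; check Q = 2762
Then remove 0.7182 M of D.
Step 3:
                   J          G          D
  Initial     0.1007      1.922      3.098
  Change    -0.01827   0.009135    0.01827
  Equil      0.08241      1.932      3.117
  solve Keq expr → x = 0.009135; check Q = 2762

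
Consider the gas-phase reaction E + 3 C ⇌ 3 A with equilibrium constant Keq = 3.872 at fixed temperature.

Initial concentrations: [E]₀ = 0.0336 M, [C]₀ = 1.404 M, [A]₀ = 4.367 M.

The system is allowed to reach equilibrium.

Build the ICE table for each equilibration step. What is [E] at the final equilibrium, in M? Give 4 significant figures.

Q₀ = 895.6 vs Keq = 3.872 ⇒ Q>K, reverse
Step 1:
                    E           C           A
  Initial      0.0336       1.404       4.367
  Change       0.4081       1.224      -1.224
  Equil        0.4417       2.628       3.143
  solve Keq expr → x = -0.4081; check Q = 3.872

[E]_eq = 0.4417 M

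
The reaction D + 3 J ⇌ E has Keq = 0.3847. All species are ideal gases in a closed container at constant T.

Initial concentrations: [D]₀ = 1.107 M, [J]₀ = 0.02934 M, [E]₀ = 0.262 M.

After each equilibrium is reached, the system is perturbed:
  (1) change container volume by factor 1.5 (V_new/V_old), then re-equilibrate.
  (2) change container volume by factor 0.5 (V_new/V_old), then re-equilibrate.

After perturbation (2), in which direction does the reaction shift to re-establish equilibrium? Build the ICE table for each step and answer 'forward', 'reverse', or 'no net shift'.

Direction: forward

Q₀ = 9371 vs Keq = 0.3847 ⇒ Q>K, reverse
Step 1:
                  D         J         E
  Initial     1.107   0.02934     0.262
  Change     0.1762    0.5287   -0.1762
  Equil       1.283     0.558   0.08578
  solve Keq expr → x = -0.1762; check Q = 0.3847
Then change container volume by factor 1.5 (V_new/V_old).
Step 2:
                  D         J         E
  Initial    0.8555     0.372   0.05718
  Change    0.02617   0.07851  -0.02617
  Equil      0.8817    0.4505   0.03101
  solve Keq expr → x = -0.02617; check Q = 0.3847
Then change container volume by factor 0.5 (V_new/V_old).
Step 3:
                  D         J         E
  Initial     1.763     0.901   0.06203
  Change   -0.09289   -0.2787   0.09289
  Equil        1.67    0.6224    0.1549
  solve Keq expr → x = 0.09289; check Q = 0.3847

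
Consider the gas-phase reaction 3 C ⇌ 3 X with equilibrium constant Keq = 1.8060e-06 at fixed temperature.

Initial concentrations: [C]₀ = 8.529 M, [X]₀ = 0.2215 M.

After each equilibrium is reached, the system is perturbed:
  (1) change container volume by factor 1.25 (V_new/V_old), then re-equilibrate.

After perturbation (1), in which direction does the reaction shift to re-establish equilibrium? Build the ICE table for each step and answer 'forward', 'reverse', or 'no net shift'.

Q₀ = 1.7516e-05 vs Keq = 1.8060e-06 ⇒ Q>K, reverse
Step 1:
                    C           X
  Initial       8.529      0.2215
  Change       0.1162     -0.1162
  Equil         8.645      0.1053
  solve Keq expr → x = -0.03874; check Q = 1.8060e-06
Then change container volume by factor 1.25 (V_new/V_old).
Step 2:
                    C           X
  Initial       6.916     0.08422
  Change            0           0
  Equil         6.916     0.08422
  solve Keq expr → x = 0; check Q = 1.8060e-06

Direction: no net shift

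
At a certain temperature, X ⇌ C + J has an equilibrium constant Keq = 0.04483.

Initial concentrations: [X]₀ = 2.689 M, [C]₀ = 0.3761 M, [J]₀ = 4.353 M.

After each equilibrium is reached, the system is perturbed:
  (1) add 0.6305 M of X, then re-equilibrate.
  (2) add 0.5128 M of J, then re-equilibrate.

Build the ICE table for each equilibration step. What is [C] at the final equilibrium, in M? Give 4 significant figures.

[C]_eq = 0.03625 M

Q₀ = 0.6088 vs Keq = 0.04483 ⇒ Q>K, reverse
Step 1:
                  X         C         J
  init        2.689    0.3761     4.353
  Δ          0.3422   -0.3422   -0.3422
  eq          3.031   0.03388     4.011
  solve Keq expr → x = -0.3422; check Q = 0.04483
Then add 0.6305 M of X.
Step 2:
                  X         C         J
  init        3.662   0.03388     4.011
  Δ         -0.0069    0.0069    0.0069
  eq          3.655   0.04078     4.018
  solve Keq expr → x = 0.0069; check Q = 0.04483
Then add 0.5128 M of J.
Step 3:
                  X         C         J
  init        3.655   0.04078      4.53
  Δ        0.004535 -0.004535 -0.004535
  eq          3.659   0.03625     4.526
  solve Keq expr → x = -0.004535; check Q = 0.04483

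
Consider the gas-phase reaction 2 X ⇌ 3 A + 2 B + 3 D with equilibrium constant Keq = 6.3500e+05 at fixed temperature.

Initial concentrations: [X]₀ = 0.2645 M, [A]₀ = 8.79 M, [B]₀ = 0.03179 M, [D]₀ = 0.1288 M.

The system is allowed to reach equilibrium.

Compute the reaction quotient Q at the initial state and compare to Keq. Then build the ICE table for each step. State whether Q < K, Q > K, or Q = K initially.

Q₀ = 0.02096; Q < K (proceeds forward)

Q₀ = 0.02096 vs Keq = 6.3500e+05 ⇒ Q<K, forward
Step 1:
                  X         A         B         D
  I          0.2645      8.79   0.03179    0.1288
  C         -0.2607     0.391    0.2607     0.391
  E        0.003826     9.181    0.2925    0.5198
  solve Keq expr → x = 0.1303; check Q = 6.3500e+05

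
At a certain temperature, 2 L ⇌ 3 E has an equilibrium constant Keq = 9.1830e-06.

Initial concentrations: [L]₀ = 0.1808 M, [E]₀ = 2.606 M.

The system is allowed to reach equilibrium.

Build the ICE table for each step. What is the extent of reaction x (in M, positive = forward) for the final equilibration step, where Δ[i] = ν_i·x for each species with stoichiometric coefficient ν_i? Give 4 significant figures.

Q₀ = 541.4 vs Keq = 9.1830e-06 ⇒ Q>K, reverse
Step 1:
                  L         E
  init       0.1808     2.606
  Δ           1.716    -2.574
  eq          1.897   0.03209
  solve Keq expr → x = -0.858; check Q = 9.1830e-06

x = -0.858 M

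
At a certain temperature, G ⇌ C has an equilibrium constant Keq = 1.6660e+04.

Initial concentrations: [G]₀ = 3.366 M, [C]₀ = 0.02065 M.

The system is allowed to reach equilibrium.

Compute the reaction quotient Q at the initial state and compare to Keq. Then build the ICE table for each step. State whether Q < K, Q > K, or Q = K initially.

Q₀ = 0.006135; Q < K (proceeds forward)

Q₀ = 0.006135 vs Keq = 1.6660e+04 ⇒ Q<K, forward
Step 1:
                    G           C
  I             3.366     0.02065
  C            -3.366       3.366
  E        2.0327e-04       3.386
  solve Keq expr → x = 3.366; check Q = 1.6660e+04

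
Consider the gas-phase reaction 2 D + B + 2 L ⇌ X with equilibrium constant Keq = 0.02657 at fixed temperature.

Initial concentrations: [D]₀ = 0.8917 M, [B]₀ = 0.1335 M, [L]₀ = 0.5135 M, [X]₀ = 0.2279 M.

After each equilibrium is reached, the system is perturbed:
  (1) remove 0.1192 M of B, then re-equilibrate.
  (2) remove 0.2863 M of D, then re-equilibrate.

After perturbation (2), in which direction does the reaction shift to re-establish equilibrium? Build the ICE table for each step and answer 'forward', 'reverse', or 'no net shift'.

Q₀ = 8.142 vs Keq = 0.02657 ⇒ Q>K, reverse
Step 1:
                   D          B          L          X
  Initial     0.8917     0.1335     0.5135     0.2279
  Change      0.4274     0.2137     0.4274    -0.2137
  Equil        1.319     0.3472     0.9409    0.01421
  solve Keq expr → x = -0.2137; check Q = 0.02657
Then remove 0.1192 M of B.
Step 2:
                   D          B          L          X
  Initial      1.319      0.228     0.9409    0.01421
  Change    0.008782   0.004391   0.008782  -0.004391
  Equil        1.328     0.2324     0.9497   0.009818
  solve Keq expr → x = -0.004391; check Q = 0.02657
Then remove 0.2863 M of D.
Step 3:
                   D          B          L          X
  Initial      1.042     0.2324     0.9497   0.009818
  Change    0.007022   0.003511   0.007022  -0.003511
  Equil        1.049     0.2359     0.9567   0.006307
  solve Keq expr → x = -0.003511; check Q = 0.02657

Direction: reverse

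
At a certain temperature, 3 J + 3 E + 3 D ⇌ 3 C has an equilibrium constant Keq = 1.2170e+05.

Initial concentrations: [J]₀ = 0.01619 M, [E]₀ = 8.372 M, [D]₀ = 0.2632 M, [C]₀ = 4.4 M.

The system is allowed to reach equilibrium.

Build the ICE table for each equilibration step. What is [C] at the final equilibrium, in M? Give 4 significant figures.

Q₀ = 1.8762e+06 vs Keq = 1.2170e+05 ⇒ Q>K, reverse
Step 1:
                   J          E          D          C
  init       0.01619      8.372     0.2632        4.4
  Δ          0.02087    0.02087    0.02087   -0.02087
  eq         0.03706      8.393     0.2841      4.379
  solve Keq expr → x = -0.006958; check Q = 1.2170e+05

[C]_eq = 4.379 M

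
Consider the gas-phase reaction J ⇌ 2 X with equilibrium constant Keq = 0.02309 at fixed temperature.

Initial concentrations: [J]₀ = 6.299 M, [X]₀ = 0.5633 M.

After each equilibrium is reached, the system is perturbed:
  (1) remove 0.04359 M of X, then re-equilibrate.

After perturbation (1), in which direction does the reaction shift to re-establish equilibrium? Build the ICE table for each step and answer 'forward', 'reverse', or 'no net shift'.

Q₀ = 0.05037 vs Keq = 0.02309 ⇒ Q>K, reverse
Step 1:
                  J         X
  I           6.299    0.5633
  C         0.08961   -0.1792
  E           6.389    0.3841
  solve Keq expr → x = -0.08961; check Q = 0.02309
Then remove 0.04359 M of X.
Step 2:
                  J         X
  I           6.389    0.3405
  C        -0.02147   0.04294
  E           6.367    0.3834
  solve Keq expr → x = 0.02147; check Q = 0.02309

Direction: forward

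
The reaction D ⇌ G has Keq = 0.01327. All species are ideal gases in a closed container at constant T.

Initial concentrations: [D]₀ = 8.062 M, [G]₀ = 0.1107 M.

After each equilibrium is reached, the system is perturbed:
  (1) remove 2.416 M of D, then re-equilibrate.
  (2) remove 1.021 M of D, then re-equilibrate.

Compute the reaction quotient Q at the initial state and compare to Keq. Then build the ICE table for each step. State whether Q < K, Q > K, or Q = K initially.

Q₀ = 0.01373 vs Keq = 0.01327 ⇒ Q>K, reverse
Step 1:
                    D           G
  init          8.062      0.1107
  Δ          0.003669   -0.003669
  eq            8.066       0.107
  solve Keq expr → x = -0.003669; check Q = 0.01327
Then remove 2.416 M of D.
Step 2:
                    D           G
  init           5.65       0.107
  Δ           0.03164    -0.03164
  eq            5.681     0.07539
  solve Keq expr → x = -0.03164; check Q = 0.01327
Then remove 1.021 M of D.
Step 3:
                    D           G
  init           4.66     0.07539
  Δ           0.01337    -0.01337
  eq            4.674     0.06202
  solve Keq expr → x = -0.01337; check Q = 0.01327

Q₀ = 0.01373; Q > K (proceeds reverse)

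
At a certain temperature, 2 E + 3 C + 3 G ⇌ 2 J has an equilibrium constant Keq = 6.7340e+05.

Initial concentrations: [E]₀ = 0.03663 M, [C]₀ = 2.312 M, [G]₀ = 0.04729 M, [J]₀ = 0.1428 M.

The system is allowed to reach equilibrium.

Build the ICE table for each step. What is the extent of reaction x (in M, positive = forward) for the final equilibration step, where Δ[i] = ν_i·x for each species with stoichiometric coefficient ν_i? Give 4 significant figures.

x = 0.008846 M

Q₀ = 1.1628e+04 vs Keq = 6.7340e+05 ⇒ Q<K, forward
Step 1:
                   E          C          G          J
  init       0.03663      2.312    0.04729     0.1428
  Δ         -0.01769   -0.02654   -0.02654    0.01769
  eq         0.01894      2.285    0.02075     0.1605
  solve Keq expr → x = 0.008846; check Q = 6.7340e+05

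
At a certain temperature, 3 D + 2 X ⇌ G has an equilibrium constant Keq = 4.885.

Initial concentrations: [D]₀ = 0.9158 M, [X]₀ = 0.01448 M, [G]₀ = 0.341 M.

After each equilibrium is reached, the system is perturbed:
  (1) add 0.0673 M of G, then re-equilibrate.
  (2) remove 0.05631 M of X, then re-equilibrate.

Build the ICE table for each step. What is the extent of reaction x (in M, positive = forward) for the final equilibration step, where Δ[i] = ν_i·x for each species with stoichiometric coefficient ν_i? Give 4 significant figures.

x = -0.0188 M

Q₀ = 2117 vs Keq = 4.885 ⇒ Q>K, reverse
Step 1:
                    D           X           G
  Initial      0.9158     0.01448       0.341
  Change       0.2513      0.1675    -0.08376
  Equil         1.167       0.182      0.2572
  solve Keq expr → x = -0.08376; check Q = 4.885
Then add 0.0673 M of G.
Step 2:
                    D           X           G
  Initial       1.167       0.182      0.3245
  Change      0.02186     0.01457   -0.007286
  Equil         1.189      0.1966      0.3173
  solve Keq expr → x = -0.007286; check Q = 4.885
Then remove 0.05631 M of X.
Step 3:
                    D           X           G
  Initial       1.189      0.1403      0.3173
  Change      0.05639     0.03759     -0.0188
  Equil         1.245      0.1779      0.2985
  solve Keq expr → x = -0.0188; check Q = 4.885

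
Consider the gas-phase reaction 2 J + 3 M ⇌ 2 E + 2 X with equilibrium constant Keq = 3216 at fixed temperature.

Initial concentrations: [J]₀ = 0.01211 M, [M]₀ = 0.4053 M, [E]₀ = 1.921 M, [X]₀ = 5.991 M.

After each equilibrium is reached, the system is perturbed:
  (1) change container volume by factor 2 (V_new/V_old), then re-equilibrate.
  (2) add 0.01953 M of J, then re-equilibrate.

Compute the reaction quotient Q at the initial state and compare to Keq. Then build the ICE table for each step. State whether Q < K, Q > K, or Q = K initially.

Q₀ = 1.3565e+07; Q > K (proceeds reverse)

Q₀ = 1.3565e+07 vs Keq = 3216 ⇒ Q>K, reverse
Step 1:
                    J           M           E           X
  Initial     0.01211      0.4053       1.921       5.991
  Change       0.2413      0.3619     -0.2413     -0.2413
  Equil        0.2534      0.7672        1.68        5.75
  solve Keq expr → x = -0.1206; check Q = 3216
Then change container volume by factor 2 (V_new/V_old).
Step 2:
                    J           M           E           X
  Initial      0.1267      0.3836      0.8399       2.875
  Change      0.02409     0.03613    -0.02409    -0.02409
  Equil        0.1508      0.4198      0.8158       2.851
  solve Keq expr → x = -0.01204; check Q = 3216
Then add 0.01953 M of J.
Step 3:
                    J           M           E           X
  Initial      0.1703      0.4198      0.8158       2.851
  Change    -0.009326    -0.01399    0.009326    0.009326
  Equil         0.161      0.4058      0.8251        2.86
  solve Keq expr → x = 0.004663; check Q = 3216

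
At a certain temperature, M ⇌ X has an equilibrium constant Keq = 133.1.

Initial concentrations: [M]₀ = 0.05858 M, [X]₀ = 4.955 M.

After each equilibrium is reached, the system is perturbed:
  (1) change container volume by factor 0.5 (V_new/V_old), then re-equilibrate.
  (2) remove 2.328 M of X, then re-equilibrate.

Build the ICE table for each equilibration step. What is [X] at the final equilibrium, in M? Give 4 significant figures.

Q₀ = 84.59 vs Keq = 133.1 ⇒ Q<K, forward
Step 1:
                   M          X
  I          0.05858      4.955
  C         -0.02119    0.02119
  E          0.03739      4.976
  solve Keq expr → x = 0.02119; check Q = 133.1
Then change container volume by factor 0.5 (V_new/V_old).
Step 2:
                   M          X
  I          0.07477      9.952
  C                0          0
  E          0.07477      9.952
  solve Keq expr → x = 0; check Q = 133.1
Then remove 2.328 M of X.
Step 3:
                   M          X
  I          0.07477      7.624
  C         -0.01736    0.01736
  E          0.05741      7.642
  solve Keq expr → x = 0.01736; check Q = 133.1

[X]_eq = 7.642 M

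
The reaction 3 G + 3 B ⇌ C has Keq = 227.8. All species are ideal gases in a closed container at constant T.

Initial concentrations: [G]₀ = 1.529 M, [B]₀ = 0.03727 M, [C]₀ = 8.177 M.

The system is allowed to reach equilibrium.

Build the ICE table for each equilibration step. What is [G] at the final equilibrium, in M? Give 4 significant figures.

Q₀ = 4.4187e+04 vs Keq = 227.8 ⇒ Q>K, reverse
Step 1:
                   G          B          C
  init         1.529    0.03727      8.177
  Δ           0.1579     0.1579   -0.05262
  eq           1.687     0.1951      8.124
  solve Keq expr → x = -0.05262; check Q = 227.8

[G]_eq = 1.687 M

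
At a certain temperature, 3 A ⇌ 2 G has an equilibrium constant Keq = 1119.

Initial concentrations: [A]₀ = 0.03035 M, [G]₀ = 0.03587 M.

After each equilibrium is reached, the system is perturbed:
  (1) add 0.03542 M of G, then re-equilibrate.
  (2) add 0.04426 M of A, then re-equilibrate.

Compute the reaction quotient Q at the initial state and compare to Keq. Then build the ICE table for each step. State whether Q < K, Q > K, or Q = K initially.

Q₀ = 46.02; Q < K (proceeds forward)

Q₀ = 46.02 vs Keq = 1119 ⇒ Q<K, forward
Step 1:
                  A         G
  I         0.03035   0.03587
  C        -0.01769   0.01179
  E         0.01266   0.04766
  solve Keq expr → x = 0.005896; check Q = 1119
Then add 0.03542 M of G.
Step 2:
                  A         G
  I         0.01266   0.08308
  C        0.005167 -0.003445
  E         0.01783   0.07964
  solve Keq expr → x = -0.001722; check Q = 1119
Then add 0.04426 M of A.
Step 3:
                  A         G
  I         0.06209   0.07964
  C        -0.04043   0.02696
  E         0.02165    0.1066
  solve Keq expr → x = 0.01348; check Q = 1119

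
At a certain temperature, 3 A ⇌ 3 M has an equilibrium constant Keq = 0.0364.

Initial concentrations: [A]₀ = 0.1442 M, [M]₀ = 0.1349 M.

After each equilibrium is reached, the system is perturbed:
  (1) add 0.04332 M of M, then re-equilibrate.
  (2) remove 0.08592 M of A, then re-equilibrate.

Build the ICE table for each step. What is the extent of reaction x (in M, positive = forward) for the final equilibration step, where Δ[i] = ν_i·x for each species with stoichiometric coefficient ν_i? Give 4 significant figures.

x = -0.007129 M

Q₀ = 0.8187 vs Keq = 0.0364 ⇒ Q>K, reverse
Step 1:
                   A          M
  Initial     0.1442     0.1349
  Change     0.06543   -0.06543
  Equil       0.2096    0.06947
  solve Keq expr → x = -0.02181; check Q = 0.0364
Then add 0.04332 M of M.
Step 2:
                   A          M
  Initial     0.2096     0.1128
  Change     0.03254   -0.03254
  Equil       0.2422    0.08026
  solve Keq expr → x = -0.01085; check Q = 0.0364
Then remove 0.08592 M of A.
Step 3:
                   A          M
  Initial     0.1562    0.08026
  Change     0.02139   -0.02139
  Equil       0.1776    0.05887
  solve Keq expr → x = -0.007129; check Q = 0.0364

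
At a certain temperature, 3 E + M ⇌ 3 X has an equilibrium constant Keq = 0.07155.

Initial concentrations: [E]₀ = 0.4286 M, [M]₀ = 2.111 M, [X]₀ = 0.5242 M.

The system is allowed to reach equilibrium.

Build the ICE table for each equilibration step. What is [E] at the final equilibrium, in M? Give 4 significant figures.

[E]_eq = 0.6196 M

Q₀ = 0.8667 vs Keq = 0.07155 ⇒ Q>K, reverse
Step 1:
                  E         M         X
  Initial    0.4286     2.111    0.5242
  Change      0.191   0.06365    -0.191
  Equil      0.6196     2.175    0.3332
  solve Keq expr → x = -0.06365; check Q = 0.07155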